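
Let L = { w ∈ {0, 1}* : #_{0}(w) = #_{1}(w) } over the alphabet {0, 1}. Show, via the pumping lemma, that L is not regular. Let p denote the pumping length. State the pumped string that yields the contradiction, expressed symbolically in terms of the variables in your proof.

Assume L is regular. Let p be the pumping length given by the pumping lemma.
Choose w = 0^p 1^p ∈ L with |w| = 2p ≥ p.
The pumping lemma gives a decomposition w = xyz where |xy| ≤ p and y is nonempty.
Since the first p symbols of w are all 0's and |xy| ≤ p, y lies entirely in the leading 0-block: y = 0^k for some k with 1 ≤ k ≤ p.
Pump with i = 2: xy^2z = 0^{p+k} 1^p has p+k occurrences of 0 but only p of 1. Since k ≥ 1 the counts differ, so xy^2z ∉ L.
This is a contradiction; hence L is not regular.

0^{p+k} 1^p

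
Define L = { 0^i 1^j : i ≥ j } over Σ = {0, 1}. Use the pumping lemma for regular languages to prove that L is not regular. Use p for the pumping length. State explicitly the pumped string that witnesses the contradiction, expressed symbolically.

0^{p-k} 1^p

Toward a contradiction, assume L is regular with pumping length p.
Choose w = 0^p 1^p ∈ L, with |w| = 2p ≥ p.
Write w = xyz as guaranteed by the lemma, with |xy| ≤ p and |y| ≥ 1.
Because |xy| ≤ p and w begins with p copies of 0, we have y = 0^k with 1 ≤ k ≤ p.
Consider xy^0z = xz = 0^{p-k} 1^p. Since k ≥ 1, the 0-count p-k is less than p, so i ≥ j fails; thus xz ∉ L.
This contradicts the pumping lemma, so L is not regular.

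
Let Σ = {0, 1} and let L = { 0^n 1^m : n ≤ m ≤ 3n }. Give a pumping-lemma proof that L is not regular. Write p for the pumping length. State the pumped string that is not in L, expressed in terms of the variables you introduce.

Assume L is regular. Let p be the pumping length given by the pumping lemma.
Take w = 0^p 1^p ∈ L (since p ≤ p ≤ 3p), with |w| = 2p ≥ p.
By the pumping lemma, w = xyz with |xy| ≤ p and |y| ≥ 1.
The first p characters of w are 0's, so xy (and hence y) consists only of 0's. Write y = 0^k, 1 ≤ k ≤ p.
Pump with i = 2: xy^2z = 0^{p+k} 1^p. Now n = p+k > p = m, so the condition n ≤ m fails. Thus xy^2z ∉ L.
This is a contradiction; hence L is not regular.

0^{p+k} 1^p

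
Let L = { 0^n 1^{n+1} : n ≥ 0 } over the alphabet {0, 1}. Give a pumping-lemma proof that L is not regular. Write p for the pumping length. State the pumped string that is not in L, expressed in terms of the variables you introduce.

0^{p+k} 1^{p+1}

Assume L is regular. Let p be the pumping length given by the pumping lemma.
Choose w = 0^p 1^{p+1}, which is in L with |w| = 2p+1 ≥ p.
Write w = xyz as guaranteed by the lemma, with |xy| ≤ p and y is nonempty.
The first p characters of w are 0's, so xy (and hence y) consists only of 0's. Write y = 0^k, 1 ≤ k ≤ p.
Pump with i = 2: xy^2z = 0^{p+k} 1^{p+1}. For this to lie in L we would need p+1 = (p+k)+1, which forces k = 0. But k ≥ 1, so xy^2z ∉ L.
This is a contradiction; hence L is not regular.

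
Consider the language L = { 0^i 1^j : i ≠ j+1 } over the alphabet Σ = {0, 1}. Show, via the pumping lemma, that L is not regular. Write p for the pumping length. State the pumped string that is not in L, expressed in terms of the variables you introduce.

0^{p+p!} 1^{p+p!-1}

Assume L is regular; let p be its pumping constant.
Choose w = 0^p 1^{p+p!-1}. Since p ≠ (p+p!-1)+1 = p+p!, w ∈ L; and |w| ≥ p.
Write w = xyz as guaranteed by the lemma, with |xy| ≤ p and y is nonempty.
Since the first p symbols of w are all 0's and |xy| ≤ p, y lies entirely in the leading 0-block: y = 0^k for some k with 1 ≤ k ≤ p.
Since 1 ≤ k ≤ p, k divides p!; set t = 1 + p!/k. Then xy^t z has p + (p!/k)·k = p + p! copies of 0. Now the 0-count is p+p! and (1-count)+1 = (p+p!-1)+1 = p+p!, so i ≠ j+1 fails. So xy^t z = 0^{p+p!} 1^{p+p!-1} ∉ L.
This contradicts the pumping lemma, so L is not regular.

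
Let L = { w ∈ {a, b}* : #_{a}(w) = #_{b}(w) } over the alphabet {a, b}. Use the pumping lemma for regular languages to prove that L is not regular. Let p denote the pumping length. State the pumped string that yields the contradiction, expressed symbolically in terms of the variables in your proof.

a^{p+k} b^p

Assume L is regular; let p be its pumping constant.
Choose w = a^p b^p ∈ L with |w| = 2p ≥ p.
The pumping lemma gives a decomposition w = xyz where |xy| ≤ p and |y| ≥ 1.
Since the first p symbols of w are all a's and |xy| ≤ p, y lies entirely in the leading a-block: y = a^k for some k with 1 ≤ k ≤ p.
Pump with i = 2: xy^2z = a^{p+k} b^p has p+k occurrences of a but only p of b. Since k ≥ 1 the counts differ, so xy^2z ∉ L.
This is a contradiction; hence L is not regular.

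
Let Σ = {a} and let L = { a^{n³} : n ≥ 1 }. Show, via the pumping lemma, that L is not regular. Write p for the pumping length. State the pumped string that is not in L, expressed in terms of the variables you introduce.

a^{p³+k}

Toward a contradiction, assume L is regular with pumping length p.
Take w = a^{p³} ∈ L with |w| = p³ ≥ p.
By the pumping lemma, w = xyz with |xy| ≤ p and y is nonempty.
Then y = a^k for some k with 1 ≤ k ≤ p.
Pump with i = 2: xy^2z = a^{p³+k}. Since 1 ≤ k ≤ p, p³ < p³+k ≤ p³+p < p³+3p²+3p+1 = (p+1)³, so p³+k is not a perfect cube. So xy^2z ∉ L.
Contradiction. Therefore L is not regular.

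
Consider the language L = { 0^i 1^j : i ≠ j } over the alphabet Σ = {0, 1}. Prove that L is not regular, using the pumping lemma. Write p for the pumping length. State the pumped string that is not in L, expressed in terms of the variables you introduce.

Assume L is regular; let p be its pumping constant.
Choose w = 0^p 1^{p+p!}. Since p ≠ p+p!, w ∈ L; and |w| ≥ p.
By the pumping lemma, w = xyz with |xy| ≤ p and |y| > 0.
Since the first p symbols of w are all 0's and |xy| ≤ p, y lies entirely in the leading 0-block: y = 0^k for some k with 1 ≤ k ≤ p.
Since 1 ≤ k ≤ p, k divides p!; set t = 1 + p!/k. Then xy^t z has p + (p!/k)·k = p + p! copies of 0. Now the 0-count equals the 1-count, so i ≠ j fails. So xy^t z = 0^{p+p!} 1^{p+p!} ∉ L.
This is a contradiction; hence L is not regular.

0^{p+p!} 1^{p+p!}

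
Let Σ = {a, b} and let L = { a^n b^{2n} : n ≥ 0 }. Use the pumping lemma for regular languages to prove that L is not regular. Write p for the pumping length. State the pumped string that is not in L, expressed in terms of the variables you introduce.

Assume L is regular; let p be its pumping constant.
Choose w = a^p b^{2p}, which is in L with |w| = 3p ≥ p.
By the pumping lemma, w = xyz with |xy| ≤ p and |y| ≥ 1.
Since the first p symbols of w are all a's and |xy| ≤ p, y lies entirely in the leading a-block: y = a^k for some k with 1 ≤ k ≤ p.
Pump with i = 2: xy^2z = a^{p+k} b^{2p}. For this to lie in L we would need 2p = 2(p+k), which forces k = 0. But k ≥ 1, so xy^2z ∉ L.
Contradiction. Therefore L is not regular.

a^{p+k} b^{2p}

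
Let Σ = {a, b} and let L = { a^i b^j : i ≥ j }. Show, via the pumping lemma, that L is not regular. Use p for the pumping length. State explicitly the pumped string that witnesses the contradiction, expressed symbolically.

Assume L is regular. Let p be the pumping length given by the pumping lemma.
Choose w = a^p b^p ∈ L, with |w| = 2p ≥ p.
The pumping lemma gives a decomposition w = xyz where |xy| ≤ p and y is nonempty.
The first p characters of w are a's, so xy (and hence y) consists only of a's. Write y = a^k, 1 ≤ k ≤ p.
Consider xy^0z = xz = a^{p-k} b^p. Since k ≥ 1, the a-count p-k is less than p, so i ≥ j fails; thus xz ∉ L.
This is a contradiction; hence L is not regular.

a^{p-k} b^p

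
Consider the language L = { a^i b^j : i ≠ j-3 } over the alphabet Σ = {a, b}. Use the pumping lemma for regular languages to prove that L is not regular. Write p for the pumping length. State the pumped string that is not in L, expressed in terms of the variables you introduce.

Suppose for contradiction that L is regular, and let p be the pumping length.
Choose w = a^p b^{p+p!+3}. Since p ≠ (p+p!+3)-3 = p+p!, w ∈ L; and |w| ≥ p.
Write w = xyz as guaranteed by the lemma, with |xy| ≤ p and y is nonempty.
Since the first p symbols of w are all a's and |xy| ≤ p, y lies entirely in the leading a-block: y = a^k for some k with 1 ≤ k ≤ p.
Since 1 ≤ k ≤ p, k divides p!; set t = 1 + p!/k. Then xy^t z has p + (p!/k)·k = p + p! copies of a. Now the a-count is p+p! and (b-count)-3 = (p+p!+3)-3 = p+p!, so i ≠ j-3 fails. So xy^t z = a^{p+p!} b^{p+p!+3} ∉ L.
This contradicts the pumping lemma, so L is not regular.

a^{p+p!} b^{p+p!+3}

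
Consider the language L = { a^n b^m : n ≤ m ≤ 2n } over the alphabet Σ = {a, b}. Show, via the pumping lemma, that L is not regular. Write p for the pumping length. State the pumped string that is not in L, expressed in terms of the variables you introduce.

a^{p+k} b^p

Assume L is regular; let p be its pumping constant.
Take w = a^p b^p ∈ L (since p ≤ p ≤ 2p), with |w| = 2p ≥ p.
Write w = xyz as guaranteed by the lemma, with |xy| ≤ p and |y| > 0.
Because |xy| ≤ p and w begins with p copies of a, we have y = a^k with 1 ≤ k ≤ p.
Pump with i = 2: xy^2z = a^{p+k} b^p. Now n = p+k > p = m, so the condition n ≤ m fails. Thus xy^2z ∉ L.
This contradicts the pumping lemma, so L is not regular.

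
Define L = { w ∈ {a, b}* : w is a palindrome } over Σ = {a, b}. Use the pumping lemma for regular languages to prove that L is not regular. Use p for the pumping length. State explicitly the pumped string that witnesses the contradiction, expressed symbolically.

Toward a contradiction, assume L is regular with pumping length p.
Take w = a^p b a^p, a palindrome of length 2p+1 ≥ p.
Write w = xyz as guaranteed by the lemma, with |xy| ≤ p and |y| > 0.
The first p characters of w are a's, so xy (and hence y) consists only of a's. Write y = a^k, 1 ≤ k ≤ p.
Pump with i = 2: xy^2z = a^{p+k} b a^p. Its reverse is a^p b a^{p+k}, which differs from xy^2z since k ≥ 1. So xy^2z is not a palindrome and xy^2z ∉ L.
This is a contradiction; hence L is not regular.

a^{p+k} b a^p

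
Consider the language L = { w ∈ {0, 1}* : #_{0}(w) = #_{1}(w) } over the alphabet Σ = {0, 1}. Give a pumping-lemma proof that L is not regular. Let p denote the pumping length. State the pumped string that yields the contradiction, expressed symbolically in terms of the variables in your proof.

0^{p+k} 1^p

Toward a contradiction, assume L is regular with pumping length p.
Choose w = 0^p 1^p ∈ L with |w| = 2p ≥ p.
By the pumping lemma, w = xyz with |xy| ≤ p and |y| ≥ 1.
Since the first p symbols of w are all 0's and |xy| ≤ p, y lies entirely in the leading 0-block: y = 0^k for some k with 1 ≤ k ≤ p.
Pump with i = 2: xy^2z = 0^{p+k} 1^p has p+k occurrences of 0 but only p of 1. Since k ≥ 1 the counts differ, so xy^2z ∉ L.
Contradiction. Therefore L is not regular.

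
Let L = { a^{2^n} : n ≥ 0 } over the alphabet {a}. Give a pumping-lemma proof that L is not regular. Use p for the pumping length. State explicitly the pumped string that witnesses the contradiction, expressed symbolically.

Assume L is regular. Let p be the pumping length given by the pumping lemma.
Take w = a^{2^p} ∈ L with |w| = 2^p ≥ p.
Write w = xyz as guaranteed by the lemma, with |xy| ≤ p and |y| ≥ 1.
Then y = a^k for some k with 1 ≤ k ≤ p.
Pump with i = 2: xy^2z = a^{2^p+k}. Since 1 ≤ k ≤ p < 2^p, we have 2^p < 2^p+k < 2^{p+1}, so 2^p+k is not a power of 2. So xy^2z ∉ L.
This contradicts the pumping lemma, so L is not regular.

a^{2^p+k}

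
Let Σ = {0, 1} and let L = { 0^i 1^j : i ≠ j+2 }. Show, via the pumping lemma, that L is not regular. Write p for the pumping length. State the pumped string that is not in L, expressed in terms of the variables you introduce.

0^{p+p!} 1^{p+p!-2}

Suppose for contradiction that L is regular, and let p be the pumping length.
Choose w = 0^p 1^{p+p!-2}. Since p ≠ (p+p!-2)+2 = p+p!, w ∈ L; and |w| ≥ p.
Write w = xyz as guaranteed by the lemma, with |xy| ≤ p and |y| > 0.
Because |xy| ≤ p and w begins with p copies of 0, we have y = 0^k with 1 ≤ k ≤ p.
Since 1 ≤ k ≤ p, k divides p!; set t = 1 + p!/k. Then xy^t z has p + (p!/k)·k = p + p! copies of 0. Now the 0-count is p+p! and (1-count)+2 = (p+p!-2)+2 = p+p!, so i ≠ j+2 fails. So xy^t z = 0^{p+p!} 1^{p+p!-2} ∉ L.
Contradiction. Therefore L is not regular.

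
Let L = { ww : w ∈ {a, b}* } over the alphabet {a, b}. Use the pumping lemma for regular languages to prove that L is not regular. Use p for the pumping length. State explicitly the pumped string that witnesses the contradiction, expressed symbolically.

Suppose for contradiction that L is regular, and let p be the pumping length.
Take w = a^p b^p a^p b^p = uu where u = a^pb^p; then w ∈ L and |w| = 4p ≥ p.
The pumping lemma gives a decomposition w = xyz where |xy| ≤ p and |y| ≥ 1.
The first p characters of w are a's, so xy (and hence y) consists only of a's. Write y = a^k, 1 ≤ k ≤ p.
Pump with i = 2: xy^2z = a^{p+k} b^p a^p b^p, of length 4p+k. Suppose this equals vv. The string starts with a and ends with b, so v does too; thus the boundary between the two copies of v is a b→a transition. There is exactly one such transition, at position 2p+k, so |v| = 2p+k and |vv| = 4p+2k ≠ 4p+k since k ≥ 1. So xy^2z ∉ L.
This is a contradiction; hence L is not regular.

a^{p+k} b^p a^p b^p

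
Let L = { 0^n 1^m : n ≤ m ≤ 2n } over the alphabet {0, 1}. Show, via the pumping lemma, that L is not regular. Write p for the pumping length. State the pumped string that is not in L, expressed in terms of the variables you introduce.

0^{p+k} 1^p

Suppose for contradiction that L is regular, and let p be the pumping length.
Take w = 0^p 1^p ∈ L (since p ≤ p ≤ 2p), with |w| = 2p ≥ p.
By the pumping lemma, w = xyz with |xy| ≤ p and y is nonempty.
Because |xy| ≤ p and w begins with p copies of 0, we have y = 0^k with 1 ≤ k ≤ p.
Pump with i = 2: xy^2z = 0^{p+k} 1^p. Now n = p+k > p = m, so the condition n ≤ m fails. Thus xy^2z ∉ L.
This is a contradiction; hence L is not regular.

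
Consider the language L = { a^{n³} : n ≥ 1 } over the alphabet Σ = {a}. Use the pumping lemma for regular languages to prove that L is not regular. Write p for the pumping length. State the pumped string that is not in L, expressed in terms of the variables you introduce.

a^{p³+k}

Suppose for contradiction that L is regular, and let p be the pumping length.
Take w = a^{p³} ∈ L with |w| = p³ ≥ p.
By the pumping lemma, w = xyz with |xy| ≤ p and y is nonempty.
Then y = a^k for some k with 1 ≤ k ≤ p.
Pump with i = 2: xy^2z = a^{p³+k}. Since 1 ≤ k ≤ p, p³ < p³+k ≤ p³+p < p³+3p²+3p+1 = (p+1)³, so p³+k is not a perfect cube. So xy^2z ∉ L.
This is a contradiction; hence L is not regular.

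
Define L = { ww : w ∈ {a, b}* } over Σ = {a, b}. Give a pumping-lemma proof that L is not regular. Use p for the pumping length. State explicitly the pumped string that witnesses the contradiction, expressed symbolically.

a^{p+k} b^p a^p b^p

Assume L is regular; let p be its pumping constant.
Take w = a^p b^p a^p b^p = uu where u = a^pb^p; then w ∈ L and |w| = 4p ≥ p.
The pumping lemma gives a decomposition w = xyz where |xy| ≤ p and |y| > 0.
Because |xy| ≤ p and w begins with p copies of a, we have y = a^k with 1 ≤ k ≤ p.
Pump with i = 2: xy^2z = a^{p+k} b^p a^p b^p, of length 4p+k. Suppose this equals vv. The string starts with a and ends with b, so v does too; thus the boundary between the two copies of v is a b→a transition. There is exactly one such transition, at position 2p+k, so |v| = 2p+k and |vv| = 4p+2k ≠ 4p+k since k ≥ 1. So xy^2z ∉ L.
Contradiction. Therefore L is not regular.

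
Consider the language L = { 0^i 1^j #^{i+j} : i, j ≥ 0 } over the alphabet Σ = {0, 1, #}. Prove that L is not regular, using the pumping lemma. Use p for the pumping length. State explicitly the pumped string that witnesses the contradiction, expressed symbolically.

Suppose for contradiction that L is regular, and let p be the pumping length.
Take w = 0^p 1^p #^{2p} ∈ L (with i=j=p, i+j=2p), |w| = 4p ≥ p.
By the pumping lemma, w = xyz with |xy| ≤ p and |y| ≥ 1.
The first p characters of w are 0's, so xy (and hence y) consists only of 0's. Write y = 0^k, 1 ≤ k ≤ p.
Consider xy^2z = 0^{p+k} 1^p #^{2p}. Now the 0- and 1-counts sum to 2p+k, but the #-count is 2p ≠ 2p+k. So xy^2z ∉ L.
Contradiction. Therefore L is not regular.

0^{p+k} 1^p #^{2p}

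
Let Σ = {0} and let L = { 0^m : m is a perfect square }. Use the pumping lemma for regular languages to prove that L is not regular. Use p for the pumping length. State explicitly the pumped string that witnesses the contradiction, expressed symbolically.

0^{p²+k}

Assume L is regular; let p be its pumping constant.
Take w = 0^{p²} ∈ L with |w| = p² ≥ p.
By the pumping lemma, w = xyz with |xy| ≤ p and |y| ≥ 1.
Then y = 0^k for some k with 1 ≤ k ≤ p.
Pump with i = 2: xy^2z = 0^{p²+k}. Since 1 ≤ k ≤ p, p² < p²+k ≤ p²+p < (p+1)², so p²+k lies strictly between consecutive squares and is not a perfect square. So xy^2z ∉ L.
This is a contradiction; hence L is not regular.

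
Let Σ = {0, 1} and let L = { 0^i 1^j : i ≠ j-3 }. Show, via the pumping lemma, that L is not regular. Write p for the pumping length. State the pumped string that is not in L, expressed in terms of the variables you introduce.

Assume L is regular; let p be its pumping constant.
Choose w = 0^p 1^{p+p!+3}. Since p ≠ (p+p!+3)-3 = p+p!, w ∈ L; and |w| ≥ p.
Write w = xyz as guaranteed by the lemma, with |xy| ≤ p and |y| ≥ 1.
Since the first p symbols of w are all 0's and |xy| ≤ p, y lies entirely in the leading 0-block: y = 0^k for some k with 1 ≤ k ≤ p.
Since 1 ≤ k ≤ p, k divides p!; set t = 1 + p!/k. Then xy^t z has p + (p!/k)·k = p + p! copies of 0. Now the 0-count is p+p! and (1-count)-3 = (p+p!+3)-3 = p+p!, so i ≠ j-3 fails. So xy^t z = 0^{p+p!} 1^{p+p!+3} ∉ L.
This contradicts the pumping lemma, so L is not regular.

0^{p+p!} 1^{p+p!+3}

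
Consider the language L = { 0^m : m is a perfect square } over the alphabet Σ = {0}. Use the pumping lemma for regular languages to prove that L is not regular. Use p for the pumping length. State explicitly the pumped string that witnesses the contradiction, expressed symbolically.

Suppose for contradiction that L is regular, and let p be the pumping length.
Take w = 0^{p²} ∈ L with |w| = p² ≥ p.
By the pumping lemma, w = xyz with |xy| ≤ p and y is nonempty.
Then y = 0^k for some k with 1 ≤ k ≤ p.
Pump with i = 2: xy^2z = 0^{p²+k}. Since 1 ≤ k ≤ p, p² < p²+k ≤ p²+p < (p+1)², so p²+k lies strictly between consecutive squares and is not a perfect square. So xy^2z ∉ L.
This is a contradiction; hence L is not regular.

0^{p²+k}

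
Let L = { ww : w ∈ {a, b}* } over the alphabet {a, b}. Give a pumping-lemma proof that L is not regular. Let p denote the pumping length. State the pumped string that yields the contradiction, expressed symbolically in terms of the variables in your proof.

a^{p+k} b^p a^p b^p

Assume L is regular; let p be its pumping constant.
Take w = a^p b^p a^p b^p = uu where u = a^pb^p; then w ∈ L and |w| = 4p ≥ p.
Write w = xyz as guaranteed by the lemma, with |xy| ≤ p and |y| ≥ 1.
Since the first p symbols of w are all a's and |xy| ≤ p, y lies entirely in the leading a-block: y = a^k for some k with 1 ≤ k ≤ p.
Pump with i = 2: xy^2z = a^{p+k} b^p a^p b^p, of length 4p+k. Suppose this equals vv. The string starts with a and ends with b, so v does too; thus the boundary between the two copies of v is a b→a transition. There is exactly one such transition, at position 2p+k, so |v| = 2p+k and |vv| = 4p+2k ≠ 4p+k since k ≥ 1. So xy^2z ∉ L.
Contradiction. Therefore L is not regular.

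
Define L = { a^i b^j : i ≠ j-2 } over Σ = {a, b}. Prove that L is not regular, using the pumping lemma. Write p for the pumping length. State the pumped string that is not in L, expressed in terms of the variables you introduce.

a^{p+p!} b^{p+p!+2}

Assume L is regular; let p be its pumping constant.
Choose w = a^p b^{p+p!+2}. Since p ≠ (p+p!+2)-2 = p+p!, w ∈ L; and |w| ≥ p.
The pumping lemma gives a decomposition w = xyz where |xy| ≤ p and y is nonempty.
Since the first p symbols of w are all a's and |xy| ≤ p, y lies entirely in the leading a-block: y = a^k for some k with 1 ≤ k ≤ p.
Since 1 ≤ k ≤ p, k divides p!; set t = 1 + p!/k. Then xy^t z has p + (p!/k)·k = p + p! copies of a. Now the a-count is p+p! and (b-count)-2 = (p+p!+2)-2 = p+p!, so i ≠ j-2 fails. So xy^t z = a^{p+p!} b^{p+p!+2} ∉ L.
This contradicts the pumping lemma, so L is not regular.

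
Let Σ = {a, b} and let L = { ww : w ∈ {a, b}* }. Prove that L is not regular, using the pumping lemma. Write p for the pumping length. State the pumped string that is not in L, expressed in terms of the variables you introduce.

a^{p+k} b^p a^p b^p

Toward a contradiction, assume L is regular with pumping length p.
Take w = a^p b^p a^p b^p = uu where u = a^pb^p; then w ∈ L and |w| = 4p ≥ p.
Write w = xyz as guaranteed by the lemma, with |xy| ≤ p and |y| > 0.
The first p characters of w are a's, so xy (and hence y) consists only of a's. Write y = a^k, 1 ≤ k ≤ p.
Pump with i = 2: xy^2z = a^{p+k} b^p a^p b^p, of length 4p+k. Suppose this equals vv. The string starts with a and ends with b, so v does too; thus the boundary between the two copies of v is a b→a transition. There is exactly one such transition, at position 2p+k, so |v| = 2p+k and |vv| = 4p+2k ≠ 4p+k since k ≥ 1. So xy^2z ∉ L.
This contradicts the pumping lemma, so L is not regular.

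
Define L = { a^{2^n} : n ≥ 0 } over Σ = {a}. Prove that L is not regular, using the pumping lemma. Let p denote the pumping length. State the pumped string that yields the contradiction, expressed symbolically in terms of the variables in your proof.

a^{2^p+k}

Assume L is regular; let p be its pumping constant.
Take w = a^{2^p} ∈ L with |w| = 2^p ≥ p.
Write w = xyz as guaranteed by the lemma, with |xy| ≤ p and |y| ≥ 1.
Then y = a^k for some k with 1 ≤ k ≤ p.
Pump with i = 2: xy^2z = a^{2^p+k}. Since 1 ≤ k ≤ p < 2^p, we have 2^p < 2^p+k < 2^{p+1}, so 2^p+k is not a power of 2. So xy^2z ∉ L.
This contradicts the pumping lemma, so L is not regular.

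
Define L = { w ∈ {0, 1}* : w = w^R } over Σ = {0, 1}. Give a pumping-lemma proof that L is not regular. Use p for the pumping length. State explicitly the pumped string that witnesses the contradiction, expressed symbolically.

0^{p+k} 1 0^p

Toward a contradiction, assume L is regular with pumping length p.
Take w = 0^p 1 0^p, a palindrome of length 2p+1 ≥ p.
By the pumping lemma, w = xyz with |xy| ≤ p and |y| > 0.
Because |xy| ≤ p and w begins with p copies of 0, we have y = 0^k with 1 ≤ k ≤ p.
Pump with i = 2: xy^2z = 0^{p+k} 1 0^p. Its reverse is 0^p 1 0^{p+k}, which differs from xy^2z since k ≥ 1. So xy^2z is not a palindrome and xy^2z ∉ L.
This is a contradiction; hence L is not regular.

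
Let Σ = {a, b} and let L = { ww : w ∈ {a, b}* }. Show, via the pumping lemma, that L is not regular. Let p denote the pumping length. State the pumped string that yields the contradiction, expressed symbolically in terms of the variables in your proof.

a^{p+k} b^p a^p b^p

Suppose for contradiction that L is regular, and let p be the pumping length.
Take w = a^p b^p a^p b^p = uu where u = a^pb^p; then w ∈ L and |w| = 4p ≥ p.
The pumping lemma gives a decomposition w = xyz where |xy| ≤ p and |y| ≥ 1.
The first p characters of w are a's, so xy (and hence y) consists only of a's. Write y = a^k, 1 ≤ k ≤ p.
Pump with i = 2: xy^2z = a^{p+k} b^p a^p b^p, of length 4p+k. Suppose this equals vv. The string starts with a and ends with b, so v does too; thus the boundary between the two copies of v is a b→a transition. There is exactly one such transition, at position 2p+k, so |v| = 2p+k and |vv| = 4p+2k ≠ 4p+k since k ≥ 1. So xy^2z ∉ L.
Contradiction. Therefore L is not regular.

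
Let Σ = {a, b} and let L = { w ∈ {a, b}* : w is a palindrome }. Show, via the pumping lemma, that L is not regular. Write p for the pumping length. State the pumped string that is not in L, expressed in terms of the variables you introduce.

Assume L is regular; let p be its pumping constant.
Take w = a^p b a^p, a palindrome of length 2p+1 ≥ p.
By the pumping lemma, w = xyz with |xy| ≤ p and |y| ≥ 1.
The first p characters of w are a's, so xy (and hence y) consists only of a's. Write y = a^k, 1 ≤ k ≤ p.
Pump with i = 2: xy^2z = a^{p+k} b a^p. Its reverse is a^p b a^{p+k}, which differs from xy^2z since k ≥ 1. So xy^2z is not a palindrome and xy^2z ∉ L.
This contradicts the pumping lemma, so L is not regular.

a^{p+k} b a^p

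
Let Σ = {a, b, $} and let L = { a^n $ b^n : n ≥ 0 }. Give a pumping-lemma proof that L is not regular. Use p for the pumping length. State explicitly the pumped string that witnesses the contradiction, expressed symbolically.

Toward a contradiction, assume L is regular with pumping length p.
Take w = a^p $ b^p ∈ L with |w| = 2p+1 ≥ p.
The pumping lemma gives a decomposition w = xyz where |xy| ≤ p and |y| > 0.
Because |xy| ≤ p and w begins with p copies of a, we have y = a^k with 1 ≤ k ≤ p.
Pump with i = 2: xy^2z = a^{p+k} $ b^p, which would require p+k = p. But k ≥ 1, so xy^2z ∉ L.
This is a contradiction; hence L is not regular.

a^{p+k} $ b^p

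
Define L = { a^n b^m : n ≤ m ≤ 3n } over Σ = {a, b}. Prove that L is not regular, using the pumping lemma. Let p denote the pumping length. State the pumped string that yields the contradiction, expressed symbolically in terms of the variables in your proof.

a^{p+k} b^p

Suppose for contradiction that L is regular, and let p be the pumping length.
Take w = a^p b^p ∈ L (since p ≤ p ≤ 3p), with |w| = 2p ≥ p.
By the pumping lemma, w = xyz with |xy| ≤ p and |y| ≥ 1.
The first p characters of w are a's, so xy (and hence y) consists only of a's. Write y = a^k, 1 ≤ k ≤ p.
Pump with i = 2: xy^2z = a^{p+k} b^p. Now n = p+k > p = m, so the condition n ≤ m fails. Thus xy^2z ∉ L.
This contradicts the pumping lemma, so L is not regular.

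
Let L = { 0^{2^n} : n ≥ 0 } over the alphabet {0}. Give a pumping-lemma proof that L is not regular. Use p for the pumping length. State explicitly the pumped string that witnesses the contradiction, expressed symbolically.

0^{2^p+k}

Assume L is regular; let p be its pumping constant.
Take w = 0^{2^p} ∈ L with |w| = 2^p ≥ p.
The pumping lemma gives a decomposition w = xyz where |xy| ≤ p and |y| ≥ 1.
Then y = 0^k for some k with 1 ≤ k ≤ p.
Pump with i = 2: xy^2z = 0^{2^p+k}. Since 1 ≤ k ≤ p < 2^p, we have 2^p < 2^p+k < 2^{p+1}, so 2^p+k is not a power of 2. So xy^2z ∉ L.
Contradiction. Therefore L is not regular.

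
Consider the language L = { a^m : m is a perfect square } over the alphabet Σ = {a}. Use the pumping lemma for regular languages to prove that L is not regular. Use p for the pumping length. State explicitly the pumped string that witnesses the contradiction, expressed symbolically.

Suppose for contradiction that L is regular, and let p be the pumping length.
Take w = a^{p²} ∈ L with |w| = p² ≥ p.
The pumping lemma gives a decomposition w = xyz where |xy| ≤ p and |y| > 0.
Then y = a^k for some k with 1 ≤ k ≤ p.
Pump with i = 2: xy^2z = a^{p²+k}. Since 1 ≤ k ≤ p, p² < p²+k ≤ p²+p < (p+1)², so p²+k lies strictly between consecutive squares and is not a perfect square. So xy^2z ∉ L.
This contradicts the pumping lemma, so L is not regular.

a^{p²+k}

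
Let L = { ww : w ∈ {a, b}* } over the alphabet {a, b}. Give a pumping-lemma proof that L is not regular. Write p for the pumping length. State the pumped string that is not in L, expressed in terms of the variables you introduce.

Assume L is regular; let p be its pumping constant.
Take w = a^p b^p a^p b^p = uu where u = a^pb^p; then w ∈ L and |w| = 4p ≥ p.
The pumping lemma gives a decomposition w = xyz where |xy| ≤ p and |y| > 0.
The first p characters of w are a's, so xy (and hence y) consists only of a's. Write y = a^k, 1 ≤ k ≤ p.
Pump with i = 2: xy^2z = a^{p+k} b^p a^p b^p, of length 4p+k. Suppose this equals vv. The string starts with a and ends with b, so v does too; thus the boundary between the two copies of v is a b→a transition. There is exactly one such transition, at position 2p+k, so |v| = 2p+k and |vv| = 4p+2k ≠ 4p+k since k ≥ 1. So xy^2z ∉ L.
Contradiction. Therefore L is not regular.

a^{p+k} b^p a^p b^p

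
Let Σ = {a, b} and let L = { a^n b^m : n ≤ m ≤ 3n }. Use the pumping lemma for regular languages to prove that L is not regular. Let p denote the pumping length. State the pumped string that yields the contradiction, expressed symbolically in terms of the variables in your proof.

a^{p+k} b^p

Assume L is regular. Let p be the pumping length given by the pumping lemma.
Take w = a^p b^p ∈ L (since p ≤ p ≤ 3p), with |w| = 2p ≥ p.
The pumping lemma gives a decomposition w = xyz where |xy| ≤ p and |y| ≥ 1.
Because |xy| ≤ p and w begins with p copies of a, we have y = a^k with 1 ≤ k ≤ p.
Pump with i = 2: xy^2z = a^{p+k} b^p. Now n = p+k > p = m, so the condition n ≤ m fails. Thus xy^2z ∉ L.
Contradiction. Therefore L is not regular.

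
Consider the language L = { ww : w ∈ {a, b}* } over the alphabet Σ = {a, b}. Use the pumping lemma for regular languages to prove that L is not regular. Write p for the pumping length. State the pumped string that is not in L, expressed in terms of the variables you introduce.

a^{p+k} b^p a^p b^p

Suppose for contradiction that L is regular, and let p be the pumping length.
Take w = a^p b^p a^p b^p = uu where u = a^pb^p; then w ∈ L and |w| = 4p ≥ p.
Write w = xyz as guaranteed by the lemma, with |xy| ≤ p and y is nonempty.
The first p characters of w are a's, so xy (and hence y) consists only of a's. Write y = a^k, 1 ≤ k ≤ p.
Pump with i = 2: xy^2z = a^{p+k} b^p a^p b^p, of length 4p+k. Suppose this equals vv. The string starts with a and ends with b, so v does too; thus the boundary between the two copies of v is a b→a transition. There is exactly one such transition, at position 2p+k, so |v| = 2p+k and |vv| = 4p+2k ≠ 4p+k since k ≥ 1. So xy^2z ∉ L.
This contradicts the pumping lemma, so L is not regular.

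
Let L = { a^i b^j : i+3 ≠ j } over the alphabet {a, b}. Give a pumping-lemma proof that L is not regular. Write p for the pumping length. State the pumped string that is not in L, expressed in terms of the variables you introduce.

Suppose for contradiction that L is regular, and let p be the pumping length.
Choose w = a^p b^{p+p!+3}. Since p ≠ (p+p!+3)-3 = p+p!, w ∈ L; and |w| ≥ p.
The pumping lemma gives a decomposition w = xyz where |xy| ≤ p and |y| ≥ 1.
Because |xy| ≤ p and w begins with p copies of a, we have y = a^k with 1 ≤ k ≤ p.
Since 1 ≤ k ≤ p, k divides p!; set t = 1 + p!/k. Then xy^t z has p + (p!/k)·k = p + p! copies of a. Now the a-count is p+p! and (b-count)-3 = (p+p!+3)-3 = p+p!, so i+3 ≠ j fails. So xy^t z = a^{p+p!} b^{p+p!+3} ∉ L.
This contradicts the pumping lemma, so L is not regular.

a^{p+p!} b^{p+p!+3}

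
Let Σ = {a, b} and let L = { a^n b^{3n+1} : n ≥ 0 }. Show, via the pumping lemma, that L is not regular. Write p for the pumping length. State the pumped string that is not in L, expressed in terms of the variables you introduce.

a^{p+k} b^{3p+1}

Suppose for contradiction that L is regular, and let p be the pumping length.
Take w = a^p b^{3p+1}. Then w ∈ L and |w| = 4p+1 ≥ p.
The pumping lemma gives a decomposition w = xyz where |xy| ≤ p and |y| ≥ 1.
Since the first p symbols of w are all a's and |xy| ≤ p, y lies entirely in the leading a-block: y = a^k for some k with 1 ≤ k ≤ p.
Pump with i = 2: xy^2z = a^{p+k} b^{3p+1}. For this to lie in L we would need 3p+1 = 3(p+k)+1, which forces k = 0. But k ≥ 1, so xy^2z ∉ L.
This is a contradiction; hence L is not regular.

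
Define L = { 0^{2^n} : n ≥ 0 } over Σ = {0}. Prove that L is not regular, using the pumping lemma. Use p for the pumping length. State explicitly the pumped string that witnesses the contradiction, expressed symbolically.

0^{2^p+k}

Assume L is regular; let p be its pumping constant.
Take w = 0^{2^p} ∈ L with |w| = 2^p ≥ p.
By the pumping lemma, w = xyz with |xy| ≤ p and |y| > 0.
Then y = 0^k for some k with 1 ≤ k ≤ p.
Pump with i = 2: xy^2z = 0^{2^p+k}. Since 1 ≤ k ≤ p < 2^p, we have 2^p < 2^p+k < 2^{p+1}, so 2^p+k is not a power of 2. So xy^2z ∉ L.
This is a contradiction; hence L is not regular.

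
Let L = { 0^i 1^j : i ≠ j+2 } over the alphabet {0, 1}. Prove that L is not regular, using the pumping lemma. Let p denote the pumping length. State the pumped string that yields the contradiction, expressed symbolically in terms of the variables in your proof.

0^{p+p!} 1^{p+p!-2}

Toward a contradiction, assume L is regular with pumping length p.
Choose w = 0^p 1^{p+p!-2}. Since p ≠ (p+p!-2)+2 = p+p!, w ∈ L; and |w| ≥ p.
The pumping lemma gives a decomposition w = xyz where |xy| ≤ p and y is nonempty.
Because |xy| ≤ p and w begins with p copies of 0, we have y = 0^k with 1 ≤ k ≤ p.
Since 1 ≤ k ≤ p, k divides p!; set t = 1 + p!/k. Then xy^t z has p + (p!/k)·k = p + p! copies of 0. Now the 0-count is p+p! and (1-count)+2 = (p+p!-2)+2 = p+p!, so i ≠ j+2 fails. So xy^t z = 0^{p+p!} 1^{p+p!-2} ∉ L.
Contradiction. Therefore L is not regular.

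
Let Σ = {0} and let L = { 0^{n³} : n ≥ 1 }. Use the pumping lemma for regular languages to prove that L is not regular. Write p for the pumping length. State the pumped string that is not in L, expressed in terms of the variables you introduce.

0^{p³+k}

Assume L is regular. Let p be the pumping length given by the pumping lemma.
Take w = 0^{p³} ∈ L with |w| = p³ ≥ p.
The pumping lemma gives a decomposition w = xyz where |xy| ≤ p and y is nonempty.
Then y = 0^k for some k with 1 ≤ k ≤ p.
Pump with i = 2: xy^2z = 0^{p³+k}. Since 1 ≤ k ≤ p, p³ < p³+k ≤ p³+p < p³+3p²+3p+1 = (p+1)³, so p³+k is not a perfect cube. So xy^2z ∉ L.
This contradicts the pumping lemma, so L is not regular.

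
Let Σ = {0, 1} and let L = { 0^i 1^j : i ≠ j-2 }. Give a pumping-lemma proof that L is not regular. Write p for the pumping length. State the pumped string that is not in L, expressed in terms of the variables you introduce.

Assume L is regular; let p be its pumping constant.
Choose w = 0^p 1^{p+p!+2}. Since p ≠ (p+p!+2)-2 = p+p!, w ∈ L; and |w| ≥ p.
By the pumping lemma, w = xyz with |xy| ≤ p and |y| ≥ 1.
The first p characters of w are 0's, so xy (and hence y) consists only of 0's. Write y = 0^k, 1 ≤ k ≤ p.
Since 1 ≤ k ≤ p, k divides p!; set t = 1 + p!/k. Then xy^t z has p + (p!/k)·k = p + p! copies of 0. Now the 0-count is p+p! and (1-count)-2 = (p+p!+2)-2 = p+p!, so i ≠ j-2 fails. So xy^t z = 0^{p+p!} 1^{p+p!+2} ∉ L.
This is a contradiction; hence L is not regular.

0^{p+p!} 1^{p+p!+2}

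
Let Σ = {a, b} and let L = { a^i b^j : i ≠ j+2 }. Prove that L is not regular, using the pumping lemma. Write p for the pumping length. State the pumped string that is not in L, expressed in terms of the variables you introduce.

a^{p+p!} b^{p+p!-2}

Assume L is regular; let p be its pumping constant.
Choose w = a^p b^{p+p!-2}. Since p ≠ (p+p!-2)+2 = p+p!, w ∈ L; and |w| ≥ p.
By the pumping lemma, w = xyz with |xy| ≤ p and y is nonempty.
Because |xy| ≤ p and w begins with p copies of a, we have y = a^k with 1 ≤ k ≤ p.
Since 1 ≤ k ≤ p, k divides p!; set t = 1 + p!/k. Then xy^t z has p + (p!/k)·k = p + p! copies of a. Now the a-count is p+p! and (b-count)+2 = (p+p!-2)+2 = p+p!, so i ≠ j+2 fails. So xy^t z = a^{p+p!} b^{p+p!-2} ∉ L.
This contradicts the pumping lemma, so L is not regular.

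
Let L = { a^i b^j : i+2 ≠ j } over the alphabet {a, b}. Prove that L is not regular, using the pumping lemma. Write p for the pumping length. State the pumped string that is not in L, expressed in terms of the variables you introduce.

Assume L is regular; let p be its pumping constant.
Choose w = a^p b^{p+p!+2}. Since p ≠ (p+p!+2)-2 = p+p!, w ∈ L; and |w| ≥ p.
The pumping lemma gives a decomposition w = xyz where |xy| ≤ p and |y| > 0.
The first p characters of w are a's, so xy (and hence y) consists only of a's. Write y = a^k, 1 ≤ k ≤ p.
Since 1 ≤ k ≤ p, k divides p!; set t = 1 + p!/k. Then xy^t z has p + (p!/k)·k = p + p! copies of a. Now the a-count is p+p! and (b-count)-2 = (p+p!+2)-2 = p+p!, so i+2 ≠ j fails. So xy^t z = a^{p+p!} b^{p+p!+2} ∉ L.
This is a contradiction; hence L is not regular.

a^{p+p!} b^{p+p!+2}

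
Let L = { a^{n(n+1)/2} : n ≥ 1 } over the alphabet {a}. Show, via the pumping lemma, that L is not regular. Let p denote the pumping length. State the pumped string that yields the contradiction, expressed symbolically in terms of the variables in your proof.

a^{p(p+1)/2+k}

Assume L is regular; let p be its pumping constant.
Take w = a^{p(p+1)/2} ∈ L with |w| = p(p+1)/2 ≥ p.
Write w = xyz as guaranteed by the lemma, with |xy| ≤ p and y is nonempty.
Then y = a^k for some k with 1 ≤ k ≤ p.
Pump with i = 2: xy^2z = a^{p(p+1)/2+k}. Since 1 ≤ k ≤ p, p(p+1)/2 < p(p+1)/2+k ≤ p(p+1)/2+p < (p+1)(p+2)/2, so p(p+1)/2+k is strictly between consecutive triangular numbers. So xy^2z ∉ L.
This contradicts the pumping lemma, so L is not regular.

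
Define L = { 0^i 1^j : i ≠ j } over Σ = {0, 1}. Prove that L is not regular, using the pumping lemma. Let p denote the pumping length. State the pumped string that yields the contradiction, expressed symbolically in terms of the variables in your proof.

Assume L is regular; let p be its pumping constant.
Choose w = 0^p 1^{p+p!}. Since p ≠ p+p!, w ∈ L; and |w| ≥ p.
The pumping lemma gives a decomposition w = xyz where |xy| ≤ p and |y| > 0.
Since the first p symbols of w are all 0's and |xy| ≤ p, y lies entirely in the leading 0-block: y = 0^k for some k with 1 ≤ k ≤ p.
Since 1 ≤ k ≤ p, k divides p!; set t = 1 + p!/k. Then xy^t z has p + (p!/k)·k = p + p! copies of 0. Now the 0-count equals the 1-count, so i ≠ j fails. So xy^t z = 0^{p+p!} 1^{p+p!} ∉ L.
This is a contradiction; hence L is not regular.

0^{p+p!} 1^{p+p!}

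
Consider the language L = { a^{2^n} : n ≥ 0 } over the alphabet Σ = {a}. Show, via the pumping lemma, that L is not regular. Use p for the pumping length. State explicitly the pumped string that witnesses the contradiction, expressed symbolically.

Assume L is regular. Let p be the pumping length given by the pumping lemma.
Take w = a^{2^p} ∈ L with |w| = 2^p ≥ p.
By the pumping lemma, w = xyz with |xy| ≤ p and |y| ≥ 1.
Then y = a^k for some k with 1 ≤ k ≤ p.
Pump with i = 2: xy^2z = a^{2^p+k}. Since 1 ≤ k ≤ p < 2^p, we have 2^p < 2^p+k < 2^{p+1}, so 2^p+k is not a power of 2. So xy^2z ∉ L.
This contradicts the pumping lemma, so L is not regular.

a^{2^p+k}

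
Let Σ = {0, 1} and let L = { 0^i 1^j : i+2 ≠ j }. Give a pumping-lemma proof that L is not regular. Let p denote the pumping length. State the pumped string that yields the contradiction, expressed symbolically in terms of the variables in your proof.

0^{p+p!} 1^{p+p!+2}

Suppose for contradiction that L is regular, and let p be the pumping length.
Choose w = 0^p 1^{p+p!+2}. Since p ≠ (p+p!+2)-2 = p+p!, w ∈ L; and |w| ≥ p.
The pumping lemma gives a decomposition w = xyz where |xy| ≤ p and |y| ≥ 1.
Because |xy| ≤ p and w begins with p copies of 0, we have y = 0^k with 1 ≤ k ≤ p.
Since 1 ≤ k ≤ p, k divides p!; set t = 1 + p!/k. Then xy^t z has p + (p!/k)·k = p + p! copies of 0. Now the 0-count is p+p! and (1-count)-2 = (p+p!+2)-2 = p+p!, so i+2 ≠ j fails. So xy^t z = 0^{p+p!} 1^{p+p!+2} ∉ L.
Contradiction. Therefore L is not regular.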